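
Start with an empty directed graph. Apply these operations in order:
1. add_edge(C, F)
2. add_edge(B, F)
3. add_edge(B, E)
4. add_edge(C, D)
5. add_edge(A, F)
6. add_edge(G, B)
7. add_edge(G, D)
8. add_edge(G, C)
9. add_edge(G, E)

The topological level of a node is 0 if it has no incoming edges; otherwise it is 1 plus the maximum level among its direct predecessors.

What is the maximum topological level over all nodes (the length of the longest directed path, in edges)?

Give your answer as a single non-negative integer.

Answer: 2

Derivation:
Op 1: add_edge(C, F). Edges now: 1
Op 2: add_edge(B, F). Edges now: 2
Op 3: add_edge(B, E). Edges now: 3
Op 4: add_edge(C, D). Edges now: 4
Op 5: add_edge(A, F). Edges now: 5
Op 6: add_edge(G, B). Edges now: 6
Op 7: add_edge(G, D). Edges now: 7
Op 8: add_edge(G, C). Edges now: 8
Op 9: add_edge(G, E). Edges now: 9
Compute levels (Kahn BFS):
  sources (in-degree 0): A, G
  process A: level=0
    A->F: in-degree(F)=2, level(F)>=1
  process G: level=0
    G->B: in-degree(B)=0, level(B)=1, enqueue
    G->C: in-degree(C)=0, level(C)=1, enqueue
    G->D: in-degree(D)=1, level(D)>=1
    G->E: in-degree(E)=1, level(E)>=1
  process B: level=1
    B->E: in-degree(E)=0, level(E)=2, enqueue
    B->F: in-degree(F)=1, level(F)>=2
  process C: level=1
    C->D: in-degree(D)=0, level(D)=2, enqueue
    C->F: in-degree(F)=0, level(F)=2, enqueue
  process E: level=2
  process D: level=2
  process F: level=2
All levels: A:0, B:1, C:1, D:2, E:2, F:2, G:0
max level = 2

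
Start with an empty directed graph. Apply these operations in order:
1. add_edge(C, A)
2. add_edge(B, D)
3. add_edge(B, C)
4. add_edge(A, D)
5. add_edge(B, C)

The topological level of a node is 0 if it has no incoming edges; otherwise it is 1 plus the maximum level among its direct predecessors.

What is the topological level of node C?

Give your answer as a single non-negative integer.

Op 1: add_edge(C, A). Edges now: 1
Op 2: add_edge(B, D). Edges now: 2
Op 3: add_edge(B, C). Edges now: 3
Op 4: add_edge(A, D). Edges now: 4
Op 5: add_edge(B, C) (duplicate, no change). Edges now: 4
Compute levels (Kahn BFS):
  sources (in-degree 0): B
  process B: level=0
    B->C: in-degree(C)=0, level(C)=1, enqueue
    B->D: in-degree(D)=1, level(D)>=1
  process C: level=1
    C->A: in-degree(A)=0, level(A)=2, enqueue
  process A: level=2
    A->D: in-degree(D)=0, level(D)=3, enqueue
  process D: level=3
All levels: A:2, B:0, C:1, D:3
level(C) = 1

Answer: 1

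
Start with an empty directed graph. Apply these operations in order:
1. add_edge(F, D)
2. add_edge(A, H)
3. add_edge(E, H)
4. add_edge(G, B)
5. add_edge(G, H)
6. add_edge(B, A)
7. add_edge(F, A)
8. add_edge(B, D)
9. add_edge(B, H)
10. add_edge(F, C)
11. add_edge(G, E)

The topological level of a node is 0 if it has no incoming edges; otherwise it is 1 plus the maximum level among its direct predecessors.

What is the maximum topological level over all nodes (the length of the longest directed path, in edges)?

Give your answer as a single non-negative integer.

Answer: 3

Derivation:
Op 1: add_edge(F, D). Edges now: 1
Op 2: add_edge(A, H). Edges now: 2
Op 3: add_edge(E, H). Edges now: 3
Op 4: add_edge(G, B). Edges now: 4
Op 5: add_edge(G, H). Edges now: 5
Op 6: add_edge(B, A). Edges now: 6
Op 7: add_edge(F, A). Edges now: 7
Op 8: add_edge(B, D). Edges now: 8
Op 9: add_edge(B, H). Edges now: 9
Op 10: add_edge(F, C). Edges now: 10
Op 11: add_edge(G, E). Edges now: 11
Compute levels (Kahn BFS):
  sources (in-degree 0): F, G
  process F: level=0
    F->A: in-degree(A)=1, level(A)>=1
    F->C: in-degree(C)=0, level(C)=1, enqueue
    F->D: in-degree(D)=1, level(D)>=1
  process G: level=0
    G->B: in-degree(B)=0, level(B)=1, enqueue
    G->E: in-degree(E)=0, level(E)=1, enqueue
    G->H: in-degree(H)=3, level(H)>=1
  process C: level=1
  process B: level=1
    B->A: in-degree(A)=0, level(A)=2, enqueue
    B->D: in-degree(D)=0, level(D)=2, enqueue
    B->H: in-degree(H)=2, level(H)>=2
  process E: level=1
    E->H: in-degree(H)=1, level(H)>=2
  process A: level=2
    A->H: in-degree(H)=0, level(H)=3, enqueue
  process D: level=2
  process H: level=3
All levels: A:2, B:1, C:1, D:2, E:1, F:0, G:0, H:3
max level = 3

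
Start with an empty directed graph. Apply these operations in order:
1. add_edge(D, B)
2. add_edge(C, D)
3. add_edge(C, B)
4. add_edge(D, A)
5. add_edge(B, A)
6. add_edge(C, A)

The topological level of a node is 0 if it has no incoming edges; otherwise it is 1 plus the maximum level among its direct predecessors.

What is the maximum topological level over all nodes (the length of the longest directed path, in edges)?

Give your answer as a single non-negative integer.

Op 1: add_edge(D, B). Edges now: 1
Op 2: add_edge(C, D). Edges now: 2
Op 3: add_edge(C, B). Edges now: 3
Op 4: add_edge(D, A). Edges now: 4
Op 5: add_edge(B, A). Edges now: 5
Op 6: add_edge(C, A). Edges now: 6
Compute levels (Kahn BFS):
  sources (in-degree 0): C
  process C: level=0
    C->A: in-degree(A)=2, level(A)>=1
    C->B: in-degree(B)=1, level(B)>=1
    C->D: in-degree(D)=0, level(D)=1, enqueue
  process D: level=1
    D->A: in-degree(A)=1, level(A)>=2
    D->B: in-degree(B)=0, level(B)=2, enqueue
  process B: level=2
    B->A: in-degree(A)=0, level(A)=3, enqueue
  process A: level=3
All levels: A:3, B:2, C:0, D:1
max level = 3

Answer: 3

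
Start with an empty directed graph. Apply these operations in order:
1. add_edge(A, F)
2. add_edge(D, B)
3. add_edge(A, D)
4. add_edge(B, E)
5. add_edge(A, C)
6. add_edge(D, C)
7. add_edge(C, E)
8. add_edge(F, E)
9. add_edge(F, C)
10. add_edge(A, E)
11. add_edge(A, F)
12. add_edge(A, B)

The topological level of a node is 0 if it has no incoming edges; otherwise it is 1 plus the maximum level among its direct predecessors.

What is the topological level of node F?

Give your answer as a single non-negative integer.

Op 1: add_edge(A, F). Edges now: 1
Op 2: add_edge(D, B). Edges now: 2
Op 3: add_edge(A, D). Edges now: 3
Op 4: add_edge(B, E). Edges now: 4
Op 5: add_edge(A, C). Edges now: 5
Op 6: add_edge(D, C). Edges now: 6
Op 7: add_edge(C, E). Edges now: 7
Op 8: add_edge(F, E). Edges now: 8
Op 9: add_edge(F, C). Edges now: 9
Op 10: add_edge(A, E). Edges now: 10
Op 11: add_edge(A, F) (duplicate, no change). Edges now: 10
Op 12: add_edge(A, B). Edges now: 11
Compute levels (Kahn BFS):
  sources (in-degree 0): A
  process A: level=0
    A->B: in-degree(B)=1, level(B)>=1
    A->C: in-degree(C)=2, level(C)>=1
    A->D: in-degree(D)=0, level(D)=1, enqueue
    A->E: in-degree(E)=3, level(E)>=1
    A->F: in-degree(F)=0, level(F)=1, enqueue
  process D: level=1
    D->B: in-degree(B)=0, level(B)=2, enqueue
    D->C: in-degree(C)=1, level(C)>=2
  process F: level=1
    F->C: in-degree(C)=0, level(C)=2, enqueue
    F->E: in-degree(E)=2, level(E)>=2
  process B: level=2
    B->E: in-degree(E)=1, level(E)>=3
  process C: level=2
    C->E: in-degree(E)=0, level(E)=3, enqueue
  process E: level=3
All levels: A:0, B:2, C:2, D:1, E:3, F:1
level(F) = 1

Answer: 1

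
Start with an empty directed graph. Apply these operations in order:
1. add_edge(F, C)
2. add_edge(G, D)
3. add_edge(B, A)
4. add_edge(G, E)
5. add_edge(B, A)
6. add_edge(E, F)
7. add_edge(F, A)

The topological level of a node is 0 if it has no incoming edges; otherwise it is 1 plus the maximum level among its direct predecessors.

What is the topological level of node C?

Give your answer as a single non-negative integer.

Op 1: add_edge(F, C). Edges now: 1
Op 2: add_edge(G, D). Edges now: 2
Op 3: add_edge(B, A). Edges now: 3
Op 4: add_edge(G, E). Edges now: 4
Op 5: add_edge(B, A) (duplicate, no change). Edges now: 4
Op 6: add_edge(E, F). Edges now: 5
Op 7: add_edge(F, A). Edges now: 6
Compute levels (Kahn BFS):
  sources (in-degree 0): B, G
  process B: level=0
    B->A: in-degree(A)=1, level(A)>=1
  process G: level=0
    G->D: in-degree(D)=0, level(D)=1, enqueue
    G->E: in-degree(E)=0, level(E)=1, enqueue
  process D: level=1
  process E: level=1
    E->F: in-degree(F)=0, level(F)=2, enqueue
  process F: level=2
    F->A: in-degree(A)=0, level(A)=3, enqueue
    F->C: in-degree(C)=0, level(C)=3, enqueue
  process A: level=3
  process C: level=3
All levels: A:3, B:0, C:3, D:1, E:1, F:2, G:0
level(C) = 3

Answer: 3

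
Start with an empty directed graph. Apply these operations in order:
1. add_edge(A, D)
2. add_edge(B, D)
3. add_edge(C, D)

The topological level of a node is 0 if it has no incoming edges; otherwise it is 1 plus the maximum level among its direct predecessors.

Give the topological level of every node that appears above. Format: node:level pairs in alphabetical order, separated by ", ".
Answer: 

Answer: A:0, B:0, C:0, D:1

Derivation:
Op 1: add_edge(A, D). Edges now: 1
Op 2: add_edge(B, D). Edges now: 2
Op 3: add_edge(C, D). Edges now: 3
Compute levels (Kahn BFS):
  sources (in-degree 0): A, B, C
  process A: level=0
    A->D: in-degree(D)=2, level(D)>=1
  process B: level=0
    B->D: in-degree(D)=1, level(D)>=1
  process C: level=0
    C->D: in-degree(D)=0, level(D)=1, enqueue
  process D: level=1
All levels: A:0, B:0, C:0, D:1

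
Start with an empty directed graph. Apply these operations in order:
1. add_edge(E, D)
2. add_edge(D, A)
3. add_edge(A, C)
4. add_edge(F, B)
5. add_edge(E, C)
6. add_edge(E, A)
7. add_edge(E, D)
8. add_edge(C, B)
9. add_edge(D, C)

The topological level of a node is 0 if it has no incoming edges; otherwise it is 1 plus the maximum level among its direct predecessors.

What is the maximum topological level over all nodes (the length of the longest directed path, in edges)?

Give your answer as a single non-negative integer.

Answer: 4

Derivation:
Op 1: add_edge(E, D). Edges now: 1
Op 2: add_edge(D, A). Edges now: 2
Op 3: add_edge(A, C). Edges now: 3
Op 4: add_edge(F, B). Edges now: 4
Op 5: add_edge(E, C). Edges now: 5
Op 6: add_edge(E, A). Edges now: 6
Op 7: add_edge(E, D) (duplicate, no change). Edges now: 6
Op 8: add_edge(C, B). Edges now: 7
Op 9: add_edge(D, C). Edges now: 8
Compute levels (Kahn BFS):
  sources (in-degree 0): E, F
  process E: level=0
    E->A: in-degree(A)=1, level(A)>=1
    E->C: in-degree(C)=2, level(C)>=1
    E->D: in-degree(D)=0, level(D)=1, enqueue
  process F: level=0
    F->B: in-degree(B)=1, level(B)>=1
  process D: level=1
    D->A: in-degree(A)=0, level(A)=2, enqueue
    D->C: in-degree(C)=1, level(C)>=2
  process A: level=2
    A->C: in-degree(C)=0, level(C)=3, enqueue
  process C: level=3
    C->B: in-degree(B)=0, level(B)=4, enqueue
  process B: level=4
All levels: A:2, B:4, C:3, D:1, E:0, F:0
max level = 4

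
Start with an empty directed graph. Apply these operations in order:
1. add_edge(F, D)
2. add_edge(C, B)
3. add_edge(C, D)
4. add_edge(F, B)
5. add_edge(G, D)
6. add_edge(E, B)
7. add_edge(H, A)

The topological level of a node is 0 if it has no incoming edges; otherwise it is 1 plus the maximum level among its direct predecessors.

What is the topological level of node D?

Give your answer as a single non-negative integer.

Answer: 1

Derivation:
Op 1: add_edge(F, D). Edges now: 1
Op 2: add_edge(C, B). Edges now: 2
Op 3: add_edge(C, D). Edges now: 3
Op 4: add_edge(F, B). Edges now: 4
Op 5: add_edge(G, D). Edges now: 5
Op 6: add_edge(E, B). Edges now: 6
Op 7: add_edge(H, A). Edges now: 7
Compute levels (Kahn BFS):
  sources (in-degree 0): C, E, F, G, H
  process C: level=0
    C->B: in-degree(B)=2, level(B)>=1
    C->D: in-degree(D)=2, level(D)>=1
  process E: level=0
    E->B: in-degree(B)=1, level(B)>=1
  process F: level=0
    F->B: in-degree(B)=0, level(B)=1, enqueue
    F->D: in-degree(D)=1, level(D)>=1
  process G: level=0
    G->D: in-degree(D)=0, level(D)=1, enqueue
  process H: level=0
    H->A: in-degree(A)=0, level(A)=1, enqueue
  process B: level=1
  process D: level=1
  process A: level=1
All levels: A:1, B:1, C:0, D:1, E:0, F:0, G:0, H:0
level(D) = 1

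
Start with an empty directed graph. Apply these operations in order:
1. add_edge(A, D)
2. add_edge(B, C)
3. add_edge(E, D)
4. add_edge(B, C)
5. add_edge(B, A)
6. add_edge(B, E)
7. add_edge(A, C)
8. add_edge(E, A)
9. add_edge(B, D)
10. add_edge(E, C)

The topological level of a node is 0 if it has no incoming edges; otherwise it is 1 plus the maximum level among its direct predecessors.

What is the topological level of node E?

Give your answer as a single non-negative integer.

Op 1: add_edge(A, D). Edges now: 1
Op 2: add_edge(B, C). Edges now: 2
Op 3: add_edge(E, D). Edges now: 3
Op 4: add_edge(B, C) (duplicate, no change). Edges now: 3
Op 5: add_edge(B, A). Edges now: 4
Op 6: add_edge(B, E). Edges now: 5
Op 7: add_edge(A, C). Edges now: 6
Op 8: add_edge(E, A). Edges now: 7
Op 9: add_edge(B, D). Edges now: 8
Op 10: add_edge(E, C). Edges now: 9
Compute levels (Kahn BFS):
  sources (in-degree 0): B
  process B: level=0
    B->A: in-degree(A)=1, level(A)>=1
    B->C: in-degree(C)=2, level(C)>=1
    B->D: in-degree(D)=2, level(D)>=1
    B->E: in-degree(E)=0, level(E)=1, enqueue
  process E: level=1
    E->A: in-degree(A)=0, level(A)=2, enqueue
    E->C: in-degree(C)=1, level(C)>=2
    E->D: in-degree(D)=1, level(D)>=2
  process A: level=2
    A->C: in-degree(C)=0, level(C)=3, enqueue
    A->D: in-degree(D)=0, level(D)=3, enqueue
  process C: level=3
  process D: level=3
All levels: A:2, B:0, C:3, D:3, E:1
level(E) = 1

Answer: 1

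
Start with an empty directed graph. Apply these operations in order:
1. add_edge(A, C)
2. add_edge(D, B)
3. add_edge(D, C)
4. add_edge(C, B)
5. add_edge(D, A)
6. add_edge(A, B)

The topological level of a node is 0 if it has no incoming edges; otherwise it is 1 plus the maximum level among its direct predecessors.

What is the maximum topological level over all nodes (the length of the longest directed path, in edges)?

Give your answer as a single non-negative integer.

Op 1: add_edge(A, C). Edges now: 1
Op 2: add_edge(D, B). Edges now: 2
Op 3: add_edge(D, C). Edges now: 3
Op 4: add_edge(C, B). Edges now: 4
Op 5: add_edge(D, A). Edges now: 5
Op 6: add_edge(A, B). Edges now: 6
Compute levels (Kahn BFS):
  sources (in-degree 0): D
  process D: level=0
    D->A: in-degree(A)=0, level(A)=1, enqueue
    D->B: in-degree(B)=2, level(B)>=1
    D->C: in-degree(C)=1, level(C)>=1
  process A: level=1
    A->B: in-degree(B)=1, level(B)>=2
    A->C: in-degree(C)=0, level(C)=2, enqueue
  process C: level=2
    C->B: in-degree(B)=0, level(B)=3, enqueue
  process B: level=3
All levels: A:1, B:3, C:2, D:0
max level = 3

Answer: 3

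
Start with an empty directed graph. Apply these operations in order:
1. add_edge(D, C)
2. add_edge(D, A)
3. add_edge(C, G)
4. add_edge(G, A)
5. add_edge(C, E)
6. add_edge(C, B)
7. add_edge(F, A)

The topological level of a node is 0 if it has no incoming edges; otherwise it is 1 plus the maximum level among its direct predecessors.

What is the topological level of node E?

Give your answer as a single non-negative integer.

Answer: 2

Derivation:
Op 1: add_edge(D, C). Edges now: 1
Op 2: add_edge(D, A). Edges now: 2
Op 3: add_edge(C, G). Edges now: 3
Op 4: add_edge(G, A). Edges now: 4
Op 5: add_edge(C, E). Edges now: 5
Op 6: add_edge(C, B). Edges now: 6
Op 7: add_edge(F, A). Edges now: 7
Compute levels (Kahn BFS):
  sources (in-degree 0): D, F
  process D: level=0
    D->A: in-degree(A)=2, level(A)>=1
    D->C: in-degree(C)=0, level(C)=1, enqueue
  process F: level=0
    F->A: in-degree(A)=1, level(A)>=1
  process C: level=1
    C->B: in-degree(B)=0, level(B)=2, enqueue
    C->E: in-degree(E)=0, level(E)=2, enqueue
    C->G: in-degree(G)=0, level(G)=2, enqueue
  process B: level=2
  process E: level=2
  process G: level=2
    G->A: in-degree(A)=0, level(A)=3, enqueue
  process A: level=3
All levels: A:3, B:2, C:1, D:0, E:2, F:0, G:2
level(E) = 2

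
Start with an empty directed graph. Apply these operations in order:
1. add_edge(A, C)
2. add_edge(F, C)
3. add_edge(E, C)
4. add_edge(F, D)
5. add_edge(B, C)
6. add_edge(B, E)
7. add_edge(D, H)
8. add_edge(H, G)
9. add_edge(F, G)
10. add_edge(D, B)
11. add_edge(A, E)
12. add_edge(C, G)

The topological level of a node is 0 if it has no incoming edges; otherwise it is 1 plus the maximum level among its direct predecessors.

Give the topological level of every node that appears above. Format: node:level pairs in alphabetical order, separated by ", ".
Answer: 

Op 1: add_edge(A, C). Edges now: 1
Op 2: add_edge(F, C). Edges now: 2
Op 3: add_edge(E, C). Edges now: 3
Op 4: add_edge(F, D). Edges now: 4
Op 5: add_edge(B, C). Edges now: 5
Op 6: add_edge(B, E). Edges now: 6
Op 7: add_edge(D, H). Edges now: 7
Op 8: add_edge(H, G). Edges now: 8
Op 9: add_edge(F, G). Edges now: 9
Op 10: add_edge(D, B). Edges now: 10
Op 11: add_edge(A, E). Edges now: 11
Op 12: add_edge(C, G). Edges now: 12
Compute levels (Kahn BFS):
  sources (in-degree 0): A, F
  process A: level=0
    A->C: in-degree(C)=3, level(C)>=1
    A->E: in-degree(E)=1, level(E)>=1
  process F: level=0
    F->C: in-degree(C)=2, level(C)>=1
    F->D: in-degree(D)=0, level(D)=1, enqueue
    F->G: in-degree(G)=2, level(G)>=1
  process D: level=1
    D->B: in-degree(B)=0, level(B)=2, enqueue
    D->H: in-degree(H)=0, level(H)=2, enqueue
  process B: level=2
    B->C: in-degree(C)=1, level(C)>=3
    B->E: in-degree(E)=0, level(E)=3, enqueue
  process H: level=2
    H->G: in-degree(G)=1, level(G)>=3
  process E: level=3
    E->C: in-degree(C)=0, level(C)=4, enqueue
  process C: level=4
    C->G: in-degree(G)=0, level(G)=5, enqueue
  process G: level=5
All levels: A:0, B:2, C:4, D:1, E:3, F:0, G:5, H:2

Answer: A:0, B:2, C:4, D:1, E:3, F:0, G:5, H:2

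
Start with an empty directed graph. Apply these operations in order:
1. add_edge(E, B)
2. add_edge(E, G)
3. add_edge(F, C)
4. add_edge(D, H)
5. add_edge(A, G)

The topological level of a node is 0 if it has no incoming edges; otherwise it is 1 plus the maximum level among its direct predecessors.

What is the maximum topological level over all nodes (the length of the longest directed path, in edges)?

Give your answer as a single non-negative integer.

Op 1: add_edge(E, B). Edges now: 1
Op 2: add_edge(E, G). Edges now: 2
Op 3: add_edge(F, C). Edges now: 3
Op 4: add_edge(D, H). Edges now: 4
Op 5: add_edge(A, G). Edges now: 5
Compute levels (Kahn BFS):
  sources (in-degree 0): A, D, E, F
  process A: level=0
    A->G: in-degree(G)=1, level(G)>=1
  process D: level=0
    D->H: in-degree(H)=0, level(H)=1, enqueue
  process E: level=0
    E->B: in-degree(B)=0, level(B)=1, enqueue
    E->G: in-degree(G)=0, level(G)=1, enqueue
  process F: level=0
    F->C: in-degree(C)=0, level(C)=1, enqueue
  process H: level=1
  process B: level=1
  process G: level=1
  process C: level=1
All levels: A:0, B:1, C:1, D:0, E:0, F:0, G:1, H:1
max level = 1

Answer: 1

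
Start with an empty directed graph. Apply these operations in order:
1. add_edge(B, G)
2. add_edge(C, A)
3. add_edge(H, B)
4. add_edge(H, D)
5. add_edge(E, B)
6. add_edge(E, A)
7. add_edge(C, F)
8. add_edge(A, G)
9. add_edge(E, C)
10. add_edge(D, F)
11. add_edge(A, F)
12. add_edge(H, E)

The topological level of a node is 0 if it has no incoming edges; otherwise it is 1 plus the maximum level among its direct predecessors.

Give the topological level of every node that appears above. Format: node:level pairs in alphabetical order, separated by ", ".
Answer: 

Answer: A:3, B:2, C:2, D:1, E:1, F:4, G:4, H:0

Derivation:
Op 1: add_edge(B, G). Edges now: 1
Op 2: add_edge(C, A). Edges now: 2
Op 3: add_edge(H, B). Edges now: 3
Op 4: add_edge(H, D). Edges now: 4
Op 5: add_edge(E, B). Edges now: 5
Op 6: add_edge(E, A). Edges now: 6
Op 7: add_edge(C, F). Edges now: 7
Op 8: add_edge(A, G). Edges now: 8
Op 9: add_edge(E, C). Edges now: 9
Op 10: add_edge(D, F). Edges now: 10
Op 11: add_edge(A, F). Edges now: 11
Op 12: add_edge(H, E). Edges now: 12
Compute levels (Kahn BFS):
  sources (in-degree 0): H
  process H: level=0
    H->B: in-degree(B)=1, level(B)>=1
    H->D: in-degree(D)=0, level(D)=1, enqueue
    H->E: in-degree(E)=0, level(E)=1, enqueue
  process D: level=1
    D->F: in-degree(F)=2, level(F)>=2
  process E: level=1
    E->A: in-degree(A)=1, level(A)>=2
    E->B: in-degree(B)=0, level(B)=2, enqueue
    E->C: in-degree(C)=0, level(C)=2, enqueue
  process B: level=2
    B->G: in-degree(G)=1, level(G)>=3
  process C: level=2
    C->A: in-degree(A)=0, level(A)=3, enqueue
    C->F: in-degree(F)=1, level(F)>=3
  process A: level=3
    A->F: in-degree(F)=0, level(F)=4, enqueue
    A->G: in-degree(G)=0, level(G)=4, enqueue
  process F: level=4
  process G: level=4
All levels: A:3, B:2, C:2, D:1, E:1, F:4, G:4, H:0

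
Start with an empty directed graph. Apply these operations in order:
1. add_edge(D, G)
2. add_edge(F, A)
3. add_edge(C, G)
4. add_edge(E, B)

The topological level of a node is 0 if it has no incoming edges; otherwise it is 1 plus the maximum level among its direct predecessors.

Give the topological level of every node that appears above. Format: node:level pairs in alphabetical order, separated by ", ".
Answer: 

Op 1: add_edge(D, G). Edges now: 1
Op 2: add_edge(F, A). Edges now: 2
Op 3: add_edge(C, G). Edges now: 3
Op 4: add_edge(E, B). Edges now: 4
Compute levels (Kahn BFS):
  sources (in-degree 0): C, D, E, F
  process C: level=0
    C->G: in-degree(G)=1, level(G)>=1
  process D: level=0
    D->G: in-degree(G)=0, level(G)=1, enqueue
  process E: level=0
    E->B: in-degree(B)=0, level(B)=1, enqueue
  process F: level=0
    F->A: in-degree(A)=0, level(A)=1, enqueue
  process G: level=1
  process B: level=1
  process A: level=1
All levels: A:1, B:1, C:0, D:0, E:0, F:0, G:1

Answer: A:1, B:1, C:0, D:0, E:0, F:0, G:1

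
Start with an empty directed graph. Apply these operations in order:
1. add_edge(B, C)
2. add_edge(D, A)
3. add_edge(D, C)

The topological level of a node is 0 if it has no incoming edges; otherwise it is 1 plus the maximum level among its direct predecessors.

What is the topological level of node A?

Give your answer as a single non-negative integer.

Op 1: add_edge(B, C). Edges now: 1
Op 2: add_edge(D, A). Edges now: 2
Op 3: add_edge(D, C). Edges now: 3
Compute levels (Kahn BFS):
  sources (in-degree 0): B, D
  process B: level=0
    B->C: in-degree(C)=1, level(C)>=1
  process D: level=0
    D->A: in-degree(A)=0, level(A)=1, enqueue
    D->C: in-degree(C)=0, level(C)=1, enqueue
  process A: level=1
  process C: level=1
All levels: A:1, B:0, C:1, D:0
level(A) = 1

Answer: 1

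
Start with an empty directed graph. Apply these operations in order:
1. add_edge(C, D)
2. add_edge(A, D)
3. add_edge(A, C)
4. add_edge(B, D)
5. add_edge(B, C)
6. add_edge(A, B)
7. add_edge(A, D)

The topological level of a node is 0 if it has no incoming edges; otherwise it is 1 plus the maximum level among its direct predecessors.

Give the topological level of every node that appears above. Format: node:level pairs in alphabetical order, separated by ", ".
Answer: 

Op 1: add_edge(C, D). Edges now: 1
Op 2: add_edge(A, D). Edges now: 2
Op 3: add_edge(A, C). Edges now: 3
Op 4: add_edge(B, D). Edges now: 4
Op 5: add_edge(B, C). Edges now: 5
Op 6: add_edge(A, B). Edges now: 6
Op 7: add_edge(A, D) (duplicate, no change). Edges now: 6
Compute levels (Kahn BFS):
  sources (in-degree 0): A
  process A: level=0
    A->B: in-degree(B)=0, level(B)=1, enqueue
    A->C: in-degree(C)=1, level(C)>=1
    A->D: in-degree(D)=2, level(D)>=1
  process B: level=1
    B->C: in-degree(C)=0, level(C)=2, enqueue
    B->D: in-degree(D)=1, level(D)>=2
  process C: level=2
    C->D: in-degree(D)=0, level(D)=3, enqueue
  process D: level=3
All levels: A:0, B:1, C:2, D:3

Answer: A:0, B:1, C:2, D:3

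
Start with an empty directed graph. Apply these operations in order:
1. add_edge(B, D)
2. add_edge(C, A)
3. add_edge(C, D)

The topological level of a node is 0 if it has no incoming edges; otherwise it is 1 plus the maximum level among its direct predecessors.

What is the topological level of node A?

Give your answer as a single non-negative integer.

Answer: 1

Derivation:
Op 1: add_edge(B, D). Edges now: 1
Op 2: add_edge(C, A). Edges now: 2
Op 3: add_edge(C, D). Edges now: 3
Compute levels (Kahn BFS):
  sources (in-degree 0): B, C
  process B: level=0
    B->D: in-degree(D)=1, level(D)>=1
  process C: level=0
    C->A: in-degree(A)=0, level(A)=1, enqueue
    C->D: in-degree(D)=0, level(D)=1, enqueue
  process A: level=1
  process D: level=1
All levels: A:1, B:0, C:0, D:1
level(A) = 1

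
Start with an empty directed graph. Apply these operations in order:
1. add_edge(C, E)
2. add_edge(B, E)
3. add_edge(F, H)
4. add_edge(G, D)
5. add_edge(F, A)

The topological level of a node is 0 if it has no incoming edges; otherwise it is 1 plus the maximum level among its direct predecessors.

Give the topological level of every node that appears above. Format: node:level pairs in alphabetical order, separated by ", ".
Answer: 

Answer: A:1, B:0, C:0, D:1, E:1, F:0, G:0, H:1

Derivation:
Op 1: add_edge(C, E). Edges now: 1
Op 2: add_edge(B, E). Edges now: 2
Op 3: add_edge(F, H). Edges now: 3
Op 4: add_edge(G, D). Edges now: 4
Op 5: add_edge(F, A). Edges now: 5
Compute levels (Kahn BFS):
  sources (in-degree 0): B, C, F, G
  process B: level=0
    B->E: in-degree(E)=1, level(E)>=1
  process C: level=0
    C->E: in-degree(E)=0, level(E)=1, enqueue
  process F: level=0
    F->A: in-degree(A)=0, level(A)=1, enqueue
    F->H: in-degree(H)=0, level(H)=1, enqueue
  process G: level=0
    G->D: in-degree(D)=0, level(D)=1, enqueue
  process E: level=1
  process A: level=1
  process H: level=1
  process D: level=1
All levels: A:1, B:0, C:0, D:1, E:1, F:0, G:0, H:1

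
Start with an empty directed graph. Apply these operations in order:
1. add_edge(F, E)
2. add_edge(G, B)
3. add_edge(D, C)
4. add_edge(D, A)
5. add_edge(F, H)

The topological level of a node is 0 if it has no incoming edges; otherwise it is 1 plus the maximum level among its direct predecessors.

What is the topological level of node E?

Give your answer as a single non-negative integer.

Answer: 1

Derivation:
Op 1: add_edge(F, E). Edges now: 1
Op 2: add_edge(G, B). Edges now: 2
Op 3: add_edge(D, C). Edges now: 3
Op 4: add_edge(D, A). Edges now: 4
Op 5: add_edge(F, H). Edges now: 5
Compute levels (Kahn BFS):
  sources (in-degree 0): D, F, G
  process D: level=0
    D->A: in-degree(A)=0, level(A)=1, enqueue
    D->C: in-degree(C)=0, level(C)=1, enqueue
  process F: level=0
    F->E: in-degree(E)=0, level(E)=1, enqueue
    F->H: in-degree(H)=0, level(H)=1, enqueue
  process G: level=0
    G->B: in-degree(B)=0, level(B)=1, enqueue
  process A: level=1
  process C: level=1
  process E: level=1
  process H: level=1
  process B: level=1
All levels: A:1, B:1, C:1, D:0, E:1, F:0, G:0, H:1
level(E) = 1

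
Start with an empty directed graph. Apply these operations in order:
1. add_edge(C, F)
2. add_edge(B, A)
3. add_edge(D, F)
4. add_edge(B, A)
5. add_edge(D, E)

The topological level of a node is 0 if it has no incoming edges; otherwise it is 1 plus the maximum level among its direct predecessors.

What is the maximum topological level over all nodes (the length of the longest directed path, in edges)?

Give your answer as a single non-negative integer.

Answer: 1

Derivation:
Op 1: add_edge(C, F). Edges now: 1
Op 2: add_edge(B, A). Edges now: 2
Op 3: add_edge(D, F). Edges now: 3
Op 4: add_edge(B, A) (duplicate, no change). Edges now: 3
Op 5: add_edge(D, E). Edges now: 4
Compute levels (Kahn BFS):
  sources (in-degree 0): B, C, D
  process B: level=0
    B->A: in-degree(A)=0, level(A)=1, enqueue
  process C: level=0
    C->F: in-degree(F)=1, level(F)>=1
  process D: level=0
    D->E: in-degree(E)=0, level(E)=1, enqueue
    D->F: in-degree(F)=0, level(F)=1, enqueue
  process A: level=1
  process E: level=1
  process F: level=1
All levels: A:1, B:0, C:0, D:0, E:1, F:1
max level = 1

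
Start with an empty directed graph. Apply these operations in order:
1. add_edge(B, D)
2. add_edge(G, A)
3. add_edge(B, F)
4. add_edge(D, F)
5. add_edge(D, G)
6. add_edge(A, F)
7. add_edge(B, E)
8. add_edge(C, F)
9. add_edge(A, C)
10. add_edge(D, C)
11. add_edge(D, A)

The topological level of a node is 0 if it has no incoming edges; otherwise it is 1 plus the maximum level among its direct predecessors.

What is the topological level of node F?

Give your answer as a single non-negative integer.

Op 1: add_edge(B, D). Edges now: 1
Op 2: add_edge(G, A). Edges now: 2
Op 3: add_edge(B, F). Edges now: 3
Op 4: add_edge(D, F). Edges now: 4
Op 5: add_edge(D, G). Edges now: 5
Op 6: add_edge(A, F). Edges now: 6
Op 7: add_edge(B, E). Edges now: 7
Op 8: add_edge(C, F). Edges now: 8
Op 9: add_edge(A, C). Edges now: 9
Op 10: add_edge(D, C). Edges now: 10
Op 11: add_edge(D, A). Edges now: 11
Compute levels (Kahn BFS):
  sources (in-degree 0): B
  process B: level=0
    B->D: in-degree(D)=0, level(D)=1, enqueue
    B->E: in-degree(E)=0, level(E)=1, enqueue
    B->F: in-degree(F)=3, level(F)>=1
  process D: level=1
    D->A: in-degree(A)=1, level(A)>=2
    D->C: in-degree(C)=1, level(C)>=2
    D->F: in-degree(F)=2, level(F)>=2
    D->G: in-degree(G)=0, level(G)=2, enqueue
  process E: level=1
  process G: level=2
    G->A: in-degree(A)=0, level(A)=3, enqueue
  process A: level=3
    A->C: in-degree(C)=0, level(C)=4, enqueue
    A->F: in-degree(F)=1, level(F)>=4
  process C: level=4
    C->F: in-degree(F)=0, level(F)=5, enqueue
  process F: level=5
All levels: A:3, B:0, C:4, D:1, E:1, F:5, G:2
level(F) = 5

Answer: 5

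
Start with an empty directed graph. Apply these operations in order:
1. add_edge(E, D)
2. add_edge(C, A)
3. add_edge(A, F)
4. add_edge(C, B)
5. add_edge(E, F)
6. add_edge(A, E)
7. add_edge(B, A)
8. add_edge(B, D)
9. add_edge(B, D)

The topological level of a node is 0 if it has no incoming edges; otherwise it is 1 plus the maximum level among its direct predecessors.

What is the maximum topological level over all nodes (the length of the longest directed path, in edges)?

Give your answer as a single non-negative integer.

Answer: 4

Derivation:
Op 1: add_edge(E, D). Edges now: 1
Op 2: add_edge(C, A). Edges now: 2
Op 3: add_edge(A, F). Edges now: 3
Op 4: add_edge(C, B). Edges now: 4
Op 5: add_edge(E, F). Edges now: 5
Op 6: add_edge(A, E). Edges now: 6
Op 7: add_edge(B, A). Edges now: 7
Op 8: add_edge(B, D). Edges now: 8
Op 9: add_edge(B, D) (duplicate, no change). Edges now: 8
Compute levels (Kahn BFS):
  sources (in-degree 0): C
  process C: level=0
    C->A: in-degree(A)=1, level(A)>=1
    C->B: in-degree(B)=0, level(B)=1, enqueue
  process B: level=1
    B->A: in-degree(A)=0, level(A)=2, enqueue
    B->D: in-degree(D)=1, level(D)>=2
  process A: level=2
    A->E: in-degree(E)=0, level(E)=3, enqueue
    A->F: in-degree(F)=1, level(F)>=3
  process E: level=3
    E->D: in-degree(D)=0, level(D)=4, enqueue
    E->F: in-degree(F)=0, level(F)=4, enqueue
  process D: level=4
  process F: level=4
All levels: A:2, B:1, C:0, D:4, E:3, F:4
max level = 4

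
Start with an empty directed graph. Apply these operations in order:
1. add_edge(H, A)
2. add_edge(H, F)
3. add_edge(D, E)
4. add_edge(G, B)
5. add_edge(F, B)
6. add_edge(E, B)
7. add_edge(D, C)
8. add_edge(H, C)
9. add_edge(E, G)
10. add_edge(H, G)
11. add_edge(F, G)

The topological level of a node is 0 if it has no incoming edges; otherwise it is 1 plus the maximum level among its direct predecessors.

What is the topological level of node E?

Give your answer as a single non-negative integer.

Op 1: add_edge(H, A). Edges now: 1
Op 2: add_edge(H, F). Edges now: 2
Op 3: add_edge(D, E). Edges now: 3
Op 4: add_edge(G, B). Edges now: 4
Op 5: add_edge(F, B). Edges now: 5
Op 6: add_edge(E, B). Edges now: 6
Op 7: add_edge(D, C). Edges now: 7
Op 8: add_edge(H, C). Edges now: 8
Op 9: add_edge(E, G). Edges now: 9
Op 10: add_edge(H, G). Edges now: 10
Op 11: add_edge(F, G). Edges now: 11
Compute levels (Kahn BFS):
  sources (in-degree 0): D, H
  process D: level=0
    D->C: in-degree(C)=1, level(C)>=1
    D->E: in-degree(E)=0, level(E)=1, enqueue
  process H: level=0
    H->A: in-degree(A)=0, level(A)=1, enqueue
    H->C: in-degree(C)=0, level(C)=1, enqueue
    H->F: in-degree(F)=0, level(F)=1, enqueue
    H->G: in-degree(G)=2, level(G)>=1
  process E: level=1
    E->B: in-degree(B)=2, level(B)>=2
    E->G: in-degree(G)=1, level(G)>=2
  process A: level=1
  process C: level=1
  process F: level=1
    F->B: in-degree(B)=1, level(B)>=2
    F->G: in-degree(G)=0, level(G)=2, enqueue
  process G: level=2
    G->B: in-degree(B)=0, level(B)=3, enqueue
  process B: level=3
All levels: A:1, B:3, C:1, D:0, E:1, F:1, G:2, H:0
level(E) = 1

Answer: 1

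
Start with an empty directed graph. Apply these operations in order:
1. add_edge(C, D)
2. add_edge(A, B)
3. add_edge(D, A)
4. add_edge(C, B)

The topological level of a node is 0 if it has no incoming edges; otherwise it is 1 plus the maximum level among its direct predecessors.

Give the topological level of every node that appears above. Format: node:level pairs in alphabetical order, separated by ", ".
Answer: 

Op 1: add_edge(C, D). Edges now: 1
Op 2: add_edge(A, B). Edges now: 2
Op 3: add_edge(D, A). Edges now: 3
Op 4: add_edge(C, B). Edges now: 4
Compute levels (Kahn BFS):
  sources (in-degree 0): C
  process C: level=0
    C->B: in-degree(B)=1, level(B)>=1
    C->D: in-degree(D)=0, level(D)=1, enqueue
  process D: level=1
    D->A: in-degree(A)=0, level(A)=2, enqueue
  process A: level=2
    A->B: in-degree(B)=0, level(B)=3, enqueue
  process B: level=3
All levels: A:2, B:3, C:0, D:1

Answer: A:2, B:3, C:0, D:1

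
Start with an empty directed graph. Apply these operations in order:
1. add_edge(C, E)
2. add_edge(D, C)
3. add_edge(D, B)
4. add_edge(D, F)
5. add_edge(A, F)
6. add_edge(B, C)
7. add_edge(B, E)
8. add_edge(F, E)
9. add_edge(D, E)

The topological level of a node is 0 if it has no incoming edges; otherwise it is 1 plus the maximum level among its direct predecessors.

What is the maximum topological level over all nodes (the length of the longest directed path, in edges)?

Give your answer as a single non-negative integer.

Op 1: add_edge(C, E). Edges now: 1
Op 2: add_edge(D, C). Edges now: 2
Op 3: add_edge(D, B). Edges now: 3
Op 4: add_edge(D, F). Edges now: 4
Op 5: add_edge(A, F). Edges now: 5
Op 6: add_edge(B, C). Edges now: 6
Op 7: add_edge(B, E). Edges now: 7
Op 8: add_edge(F, E). Edges now: 8
Op 9: add_edge(D, E). Edges now: 9
Compute levels (Kahn BFS):
  sources (in-degree 0): A, D
  process A: level=0
    A->F: in-degree(F)=1, level(F)>=1
  process D: level=0
    D->B: in-degree(B)=0, level(B)=1, enqueue
    D->C: in-degree(C)=1, level(C)>=1
    D->E: in-degree(E)=3, level(E)>=1
    D->F: in-degree(F)=0, level(F)=1, enqueue
  process B: level=1
    B->C: in-degree(C)=0, level(C)=2, enqueue
    B->E: in-degree(E)=2, level(E)>=2
  process F: level=1
    F->E: in-degree(E)=1, level(E)>=2
  process C: level=2
    C->E: in-degree(E)=0, level(E)=3, enqueue
  process E: level=3
All levels: A:0, B:1, C:2, D:0, E:3, F:1
max level = 3

Answer: 3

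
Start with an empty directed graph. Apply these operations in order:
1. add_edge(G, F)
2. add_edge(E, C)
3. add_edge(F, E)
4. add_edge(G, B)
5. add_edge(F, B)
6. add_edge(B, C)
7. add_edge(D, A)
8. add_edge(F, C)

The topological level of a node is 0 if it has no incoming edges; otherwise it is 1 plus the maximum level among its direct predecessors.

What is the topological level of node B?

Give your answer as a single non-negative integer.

Op 1: add_edge(G, F). Edges now: 1
Op 2: add_edge(E, C). Edges now: 2
Op 3: add_edge(F, E). Edges now: 3
Op 4: add_edge(G, B). Edges now: 4
Op 5: add_edge(F, B). Edges now: 5
Op 6: add_edge(B, C). Edges now: 6
Op 7: add_edge(D, A). Edges now: 7
Op 8: add_edge(F, C). Edges now: 8
Compute levels (Kahn BFS):
  sources (in-degree 0): D, G
  process D: level=0
    D->A: in-degree(A)=0, level(A)=1, enqueue
  process G: level=0
    G->B: in-degree(B)=1, level(B)>=1
    G->F: in-degree(F)=0, level(F)=1, enqueue
  process A: level=1
  process F: level=1
    F->B: in-degree(B)=0, level(B)=2, enqueue
    F->C: in-degree(C)=2, level(C)>=2
    F->E: in-degree(E)=0, level(E)=2, enqueue
  process B: level=2
    B->C: in-degree(C)=1, level(C)>=3
  process E: level=2
    E->C: in-degree(C)=0, level(C)=3, enqueue
  process C: level=3
All levels: A:1, B:2, C:3, D:0, E:2, F:1, G:0
level(B) = 2

Answer: 2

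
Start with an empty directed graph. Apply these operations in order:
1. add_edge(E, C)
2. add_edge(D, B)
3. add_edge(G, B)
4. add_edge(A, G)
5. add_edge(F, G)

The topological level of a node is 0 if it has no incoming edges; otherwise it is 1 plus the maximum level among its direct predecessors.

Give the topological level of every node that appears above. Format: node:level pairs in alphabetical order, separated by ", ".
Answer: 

Op 1: add_edge(E, C). Edges now: 1
Op 2: add_edge(D, B). Edges now: 2
Op 3: add_edge(G, B). Edges now: 3
Op 4: add_edge(A, G). Edges now: 4
Op 5: add_edge(F, G). Edges now: 5
Compute levels (Kahn BFS):
  sources (in-degree 0): A, D, E, F
  process A: level=0
    A->G: in-degree(G)=1, level(G)>=1
  process D: level=0
    D->B: in-degree(B)=1, level(B)>=1
  process E: level=0
    E->C: in-degree(C)=0, level(C)=1, enqueue
  process F: level=0
    F->G: in-degree(G)=0, level(G)=1, enqueue
  process C: level=1
  process G: level=1
    G->B: in-degree(B)=0, level(B)=2, enqueue
  process B: level=2
All levels: A:0, B:2, C:1, D:0, E:0, F:0, G:1

Answer: A:0, B:2, C:1, D:0, E:0, F:0, G:1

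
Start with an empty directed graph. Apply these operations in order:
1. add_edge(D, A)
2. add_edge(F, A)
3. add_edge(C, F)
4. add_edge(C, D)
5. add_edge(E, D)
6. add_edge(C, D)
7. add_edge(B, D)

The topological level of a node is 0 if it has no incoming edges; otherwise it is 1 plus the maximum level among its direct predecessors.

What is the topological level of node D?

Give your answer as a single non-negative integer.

Op 1: add_edge(D, A). Edges now: 1
Op 2: add_edge(F, A). Edges now: 2
Op 3: add_edge(C, F). Edges now: 3
Op 4: add_edge(C, D). Edges now: 4
Op 5: add_edge(E, D). Edges now: 5
Op 6: add_edge(C, D) (duplicate, no change). Edges now: 5
Op 7: add_edge(B, D). Edges now: 6
Compute levels (Kahn BFS):
  sources (in-degree 0): B, C, E
  process B: level=0
    B->D: in-degree(D)=2, level(D)>=1
  process C: level=0
    C->D: in-degree(D)=1, level(D)>=1
    C->F: in-degree(F)=0, level(F)=1, enqueue
  process E: level=0
    E->D: in-degree(D)=0, level(D)=1, enqueue
  process F: level=1
    F->A: in-degree(A)=1, level(A)>=2
  process D: level=1
    D->A: in-degree(A)=0, level(A)=2, enqueue
  process A: level=2
All levels: A:2, B:0, C:0, D:1, E:0, F:1
level(D) = 1

Answer: 1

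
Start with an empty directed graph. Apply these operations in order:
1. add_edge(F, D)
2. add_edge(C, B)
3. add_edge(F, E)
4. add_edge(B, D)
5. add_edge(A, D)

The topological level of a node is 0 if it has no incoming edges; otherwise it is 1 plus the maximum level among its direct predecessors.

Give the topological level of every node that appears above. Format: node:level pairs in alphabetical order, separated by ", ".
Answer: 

Answer: A:0, B:1, C:0, D:2, E:1, F:0

Derivation:
Op 1: add_edge(F, D). Edges now: 1
Op 2: add_edge(C, B). Edges now: 2
Op 3: add_edge(F, E). Edges now: 3
Op 4: add_edge(B, D). Edges now: 4
Op 5: add_edge(A, D). Edges now: 5
Compute levels (Kahn BFS):
  sources (in-degree 0): A, C, F
  process A: level=0
    A->D: in-degree(D)=2, level(D)>=1
  process C: level=0
    C->B: in-degree(B)=0, level(B)=1, enqueue
  process F: level=0
    F->D: in-degree(D)=1, level(D)>=1
    F->E: in-degree(E)=0, level(E)=1, enqueue
  process B: level=1
    B->D: in-degree(D)=0, level(D)=2, enqueue
  process E: level=1
  process D: level=2
All levels: A:0, B:1, C:0, D:2, E:1, F:0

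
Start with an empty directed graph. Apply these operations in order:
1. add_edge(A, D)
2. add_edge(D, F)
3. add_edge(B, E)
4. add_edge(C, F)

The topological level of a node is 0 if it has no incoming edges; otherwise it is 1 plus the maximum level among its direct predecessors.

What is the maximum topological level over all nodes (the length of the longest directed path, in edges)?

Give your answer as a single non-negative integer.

Answer: 2

Derivation:
Op 1: add_edge(A, D). Edges now: 1
Op 2: add_edge(D, F). Edges now: 2
Op 3: add_edge(B, E). Edges now: 3
Op 4: add_edge(C, F). Edges now: 4
Compute levels (Kahn BFS):
  sources (in-degree 0): A, B, C
  process A: level=0
    A->D: in-degree(D)=0, level(D)=1, enqueue
  process B: level=0
    B->E: in-degree(E)=0, level(E)=1, enqueue
  process C: level=0
    C->F: in-degree(F)=1, level(F)>=1
  process D: level=1
    D->F: in-degree(F)=0, level(F)=2, enqueue
  process E: level=1
  process F: level=2
All levels: A:0, B:0, C:0, D:1, E:1, F:2
max level = 2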